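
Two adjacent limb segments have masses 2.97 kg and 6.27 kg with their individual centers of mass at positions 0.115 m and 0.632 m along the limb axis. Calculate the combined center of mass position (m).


COM = (m1*x1 + m2*x2) / (m1 + m2)
COM = (2.97*0.115 + 6.27*0.632) / (2.97 + 6.27)
Numerator = 4.3042
Denominator = 9.2400
COM = 0.4658


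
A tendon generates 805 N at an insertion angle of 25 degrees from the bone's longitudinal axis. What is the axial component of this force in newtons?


F_eff = F_tendon * cos(theta)
theta = 25 deg = 0.4363 rad
cos(theta) = 0.9063
F_eff = 805 * 0.9063
F_eff = 729.5778


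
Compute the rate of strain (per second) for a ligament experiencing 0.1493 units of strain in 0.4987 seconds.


strain_rate = delta_strain / delta_t
strain_rate = 0.1493 / 0.4987
strain_rate = 0.2994


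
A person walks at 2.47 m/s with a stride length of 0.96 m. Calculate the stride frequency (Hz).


f = v / stride_length
f = 2.47 / 0.96
f = 2.5729


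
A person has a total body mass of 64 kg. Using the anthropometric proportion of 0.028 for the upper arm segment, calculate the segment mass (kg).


m_segment = body_mass * fraction
m_segment = 64 * 0.028
m_segment = 1.7920


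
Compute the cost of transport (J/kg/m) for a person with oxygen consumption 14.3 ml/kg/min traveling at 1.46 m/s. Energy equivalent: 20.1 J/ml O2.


Power per kg = VO2 * 20.1 / 60
Power per kg = 14.3 * 20.1 / 60 = 4.7905 W/kg
Cost = power_per_kg / speed
Cost = 4.7905 / 1.46
Cost = 3.2812


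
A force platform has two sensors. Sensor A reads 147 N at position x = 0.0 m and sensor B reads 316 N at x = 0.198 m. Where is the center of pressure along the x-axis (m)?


COP_x = (F1*x1 + F2*x2) / (F1 + F2)
COP_x = (147*0.0 + 316*0.198) / (147 + 316)
Numerator = 62.5680
Denominator = 463
COP_x = 0.1351


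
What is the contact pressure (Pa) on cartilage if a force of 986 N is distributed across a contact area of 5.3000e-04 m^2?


P = F / A
P = 986 / 5.3000e-04
P = 1.8604e+06


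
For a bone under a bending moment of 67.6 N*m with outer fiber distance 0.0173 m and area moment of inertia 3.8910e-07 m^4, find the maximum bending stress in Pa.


sigma = M * c / I
sigma = 67.6 * 0.0173 / 3.8910e-07
M * c = 1.1695
sigma = 3.0056e+06


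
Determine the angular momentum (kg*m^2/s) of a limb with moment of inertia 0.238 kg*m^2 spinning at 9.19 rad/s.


L = I * omega
L = 0.238 * 9.19
L = 2.1872


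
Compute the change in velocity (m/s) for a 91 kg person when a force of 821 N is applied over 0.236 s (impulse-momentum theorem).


J = F * dt = 821 * 0.236 = 193.7560 N*s
delta_v = J / m
delta_v = 193.7560 / 91
delta_v = 2.1292


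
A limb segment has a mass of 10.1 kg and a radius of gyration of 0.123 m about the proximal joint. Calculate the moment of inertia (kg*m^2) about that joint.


I = m * k^2
I = 10.1 * 0.123^2
k^2 = 0.0151
I = 0.1528


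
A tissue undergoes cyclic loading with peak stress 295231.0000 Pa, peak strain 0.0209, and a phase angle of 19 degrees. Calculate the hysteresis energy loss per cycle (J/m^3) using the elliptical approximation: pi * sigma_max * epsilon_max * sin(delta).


E_loss = pi * sigma_max * epsilon_max * sin(delta)
delta = 19 deg = 0.3316 rad
sin(delta) = 0.3256
E_loss = pi * 295231.0000 * 0.0209 * 0.3256
E_loss = 6311.0269


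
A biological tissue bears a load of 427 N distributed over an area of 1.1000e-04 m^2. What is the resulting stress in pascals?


stress = F / A
stress = 427 / 1.1000e-04
stress = 3.8818e+06


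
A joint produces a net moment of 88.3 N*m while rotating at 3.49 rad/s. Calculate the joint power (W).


P = M * omega
P = 88.3 * 3.49
P = 308.1670


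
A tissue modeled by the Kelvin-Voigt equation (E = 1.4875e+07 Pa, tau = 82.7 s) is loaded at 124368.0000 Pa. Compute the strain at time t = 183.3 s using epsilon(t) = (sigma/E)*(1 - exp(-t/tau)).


epsilon(t) = (sigma/E) * (1 - exp(-t/tau))
sigma/E = 124368.0000 / 1.4875e+07 = 0.0084
exp(-t/tau) = exp(-183.3 / 82.7) = 0.1090
epsilon = 0.0084 * (1 - 0.1090)
epsilon = 0.0074


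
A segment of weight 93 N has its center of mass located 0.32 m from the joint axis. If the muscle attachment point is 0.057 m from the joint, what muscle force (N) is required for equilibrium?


F_muscle = W * d_load / d_muscle
F_muscle = 93 * 0.32 / 0.057
Numerator = 29.7600
F_muscle = 522.1053


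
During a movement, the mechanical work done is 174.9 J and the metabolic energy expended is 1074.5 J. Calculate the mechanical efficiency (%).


eta = (W_mech / E_meta) * 100
eta = (174.9 / 1074.5) * 100
ratio = 0.1628
eta = 16.2773


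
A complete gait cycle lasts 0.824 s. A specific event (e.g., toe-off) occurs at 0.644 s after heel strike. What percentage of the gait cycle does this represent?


pct = (event_time / cycle_time) * 100
pct = (0.644 / 0.824) * 100
ratio = 0.7816
pct = 78.1553


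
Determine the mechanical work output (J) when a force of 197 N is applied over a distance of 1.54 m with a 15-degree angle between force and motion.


W = F * d * cos(theta)
theta = 15 deg = 0.2618 rad
cos(theta) = 0.9659
W = 197 * 1.54 * 0.9659
W = 293.0426


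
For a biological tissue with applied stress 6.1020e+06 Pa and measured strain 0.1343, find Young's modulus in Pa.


E = stress / strain
E = 6.1020e+06 / 0.1343
E = 4.5436e+07


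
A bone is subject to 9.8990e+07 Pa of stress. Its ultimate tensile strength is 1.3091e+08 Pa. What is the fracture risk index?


FRI = applied / ultimate
FRI = 9.8990e+07 / 1.3091e+08
FRI = 0.7562


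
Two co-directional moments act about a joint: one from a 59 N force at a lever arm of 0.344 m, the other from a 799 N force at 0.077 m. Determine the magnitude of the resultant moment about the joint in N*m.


M = F1 * d1 + F2 * d2
M = 59 * 0.344 + 799 * 0.077
M = 20.2960 + 61.5230
M = 81.8190


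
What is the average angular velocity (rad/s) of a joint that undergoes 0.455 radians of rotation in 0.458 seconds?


omega = delta_theta / delta_t
omega = 0.455 / 0.458
omega = 0.9934


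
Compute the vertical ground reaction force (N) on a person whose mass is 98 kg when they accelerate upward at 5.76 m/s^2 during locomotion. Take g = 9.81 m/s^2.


GRF = m * (g + a)
GRF = 98 * (9.81 + 5.76)
GRF = 98 * 15.5700
GRF = 1525.8600


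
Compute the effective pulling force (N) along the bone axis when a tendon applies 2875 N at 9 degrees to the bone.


F_eff = F_tendon * cos(theta)
theta = 9 deg = 0.1571 rad
cos(theta) = 0.9877
F_eff = 2875 * 0.9877
F_eff = 2839.6040


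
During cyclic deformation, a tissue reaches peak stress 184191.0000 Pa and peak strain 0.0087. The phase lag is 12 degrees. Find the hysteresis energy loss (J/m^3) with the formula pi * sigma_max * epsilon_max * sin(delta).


E_loss = pi * sigma_max * epsilon_max * sin(delta)
delta = 12 deg = 0.2094 rad
sin(delta) = 0.2079
E_loss = pi * 184191.0000 * 0.0087 * 0.2079
E_loss = 1046.6861


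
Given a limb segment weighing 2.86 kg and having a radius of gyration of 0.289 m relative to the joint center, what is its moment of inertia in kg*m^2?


I = m * k^2
I = 2.86 * 0.289^2
k^2 = 0.0835
I = 0.2389


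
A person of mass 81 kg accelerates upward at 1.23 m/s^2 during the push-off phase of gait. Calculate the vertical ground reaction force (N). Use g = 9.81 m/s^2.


GRF = m * (g + a)
GRF = 81 * (9.81 + 1.23)
GRF = 81 * 11.0400
GRF = 894.2400


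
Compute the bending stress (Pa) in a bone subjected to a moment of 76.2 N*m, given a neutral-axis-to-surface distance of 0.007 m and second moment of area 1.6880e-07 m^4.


sigma = M * c / I
sigma = 76.2 * 0.007 / 1.6880e-07
M * c = 0.5334
sigma = 3.1600e+06


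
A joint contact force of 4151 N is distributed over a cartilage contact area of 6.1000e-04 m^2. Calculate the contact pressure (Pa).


P = F / A
P = 4151 / 6.1000e-04
P = 6.8049e+06


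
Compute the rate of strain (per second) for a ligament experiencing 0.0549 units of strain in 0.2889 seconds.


strain_rate = delta_strain / delta_t
strain_rate = 0.0549 / 0.2889
strain_rate = 0.1900


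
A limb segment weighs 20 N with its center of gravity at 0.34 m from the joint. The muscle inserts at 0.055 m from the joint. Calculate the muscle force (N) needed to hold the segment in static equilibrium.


F_muscle = W * d_load / d_muscle
F_muscle = 20 * 0.34 / 0.055
Numerator = 6.8000
F_muscle = 123.6364


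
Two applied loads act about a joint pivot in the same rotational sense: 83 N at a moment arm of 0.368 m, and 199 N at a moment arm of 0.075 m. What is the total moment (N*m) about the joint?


M = F1 * d1 + F2 * d2
M = 83 * 0.368 + 199 * 0.075
M = 30.5440 + 14.9250
M = 45.4690


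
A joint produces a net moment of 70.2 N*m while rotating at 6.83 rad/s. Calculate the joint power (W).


P = M * omega
P = 70.2 * 6.83
P = 479.4660


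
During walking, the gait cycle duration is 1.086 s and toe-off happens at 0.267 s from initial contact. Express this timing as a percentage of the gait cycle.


pct = (event_time / cycle_time) * 100
pct = (0.267 / 1.086) * 100
ratio = 0.2459
pct = 24.5856


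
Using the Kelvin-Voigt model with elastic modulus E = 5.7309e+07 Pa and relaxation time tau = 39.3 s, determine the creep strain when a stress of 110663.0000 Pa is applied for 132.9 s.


epsilon(t) = (sigma/E) * (1 - exp(-t/tau))
sigma/E = 110663.0000 / 5.7309e+07 = 0.0019
exp(-t/tau) = exp(-132.9 / 39.3) = 0.0340
epsilon = 0.0019 * (1 - 0.0340)
epsilon = 0.0019


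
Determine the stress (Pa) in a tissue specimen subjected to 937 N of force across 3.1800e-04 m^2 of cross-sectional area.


stress = F / A
stress = 937 / 3.1800e-04
stress = 2.9465e+06


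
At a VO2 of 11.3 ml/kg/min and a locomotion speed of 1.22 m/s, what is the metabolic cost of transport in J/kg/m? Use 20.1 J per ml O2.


Power per kg = VO2 * 20.1 / 60
Power per kg = 11.3 * 20.1 / 60 = 3.7855 W/kg
Cost = power_per_kg / speed
Cost = 3.7855 / 1.22
Cost = 3.1029


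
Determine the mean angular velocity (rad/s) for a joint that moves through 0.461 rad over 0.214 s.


omega = delta_theta / delta_t
omega = 0.461 / 0.214
omega = 2.1542


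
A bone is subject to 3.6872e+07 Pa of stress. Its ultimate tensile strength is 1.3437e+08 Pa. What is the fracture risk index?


FRI = applied / ultimate
FRI = 3.6872e+07 / 1.3437e+08
FRI = 0.2744


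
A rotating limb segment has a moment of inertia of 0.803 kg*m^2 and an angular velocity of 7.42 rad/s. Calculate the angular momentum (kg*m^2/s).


L = I * omega
L = 0.803 * 7.42
L = 5.9583


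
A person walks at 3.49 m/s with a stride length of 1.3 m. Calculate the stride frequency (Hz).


f = v / stride_length
f = 3.49 / 1.3
f = 2.6846


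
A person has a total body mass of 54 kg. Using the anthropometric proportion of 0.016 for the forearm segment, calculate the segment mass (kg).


m_segment = body_mass * fraction
m_segment = 54 * 0.016
m_segment = 0.8640


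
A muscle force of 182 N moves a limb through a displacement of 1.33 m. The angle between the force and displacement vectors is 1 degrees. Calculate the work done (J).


W = F * d * cos(theta)
theta = 1 deg = 0.0175 rad
cos(theta) = 0.9998
W = 182 * 1.33 * 0.9998
W = 242.0231


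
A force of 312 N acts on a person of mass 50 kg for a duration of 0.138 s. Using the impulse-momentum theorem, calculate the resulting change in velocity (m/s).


J = F * dt = 312 * 0.138 = 43.0560 N*s
delta_v = J / m
delta_v = 43.0560 / 50
delta_v = 0.8611


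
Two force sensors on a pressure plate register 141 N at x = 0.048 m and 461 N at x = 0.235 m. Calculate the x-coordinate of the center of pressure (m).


COP_x = (F1*x1 + F2*x2) / (F1 + F2)
COP_x = (141*0.048 + 461*0.235) / (141 + 461)
Numerator = 115.1030
Denominator = 602
COP_x = 0.1912


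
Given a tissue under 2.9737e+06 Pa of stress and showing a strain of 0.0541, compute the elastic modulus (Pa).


E = stress / strain
E = 2.9737e+06 / 0.0541
E = 5.4967e+07


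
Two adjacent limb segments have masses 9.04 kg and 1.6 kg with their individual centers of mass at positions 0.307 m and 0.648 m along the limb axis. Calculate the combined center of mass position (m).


COM = (m1*x1 + m2*x2) / (m1 + m2)
COM = (9.04*0.307 + 1.6*0.648) / (9.04 + 1.6)
Numerator = 3.8121
Denominator = 10.6400
COM = 0.3583


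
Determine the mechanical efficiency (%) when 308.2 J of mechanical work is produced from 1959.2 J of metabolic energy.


eta = (W_mech / E_meta) * 100
eta = (308.2 / 1959.2) * 100
ratio = 0.1573
eta = 15.7309


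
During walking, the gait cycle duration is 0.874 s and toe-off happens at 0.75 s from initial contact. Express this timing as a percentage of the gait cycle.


pct = (event_time / cycle_time) * 100
pct = (0.75 / 0.874) * 100
ratio = 0.8581
pct = 85.8124


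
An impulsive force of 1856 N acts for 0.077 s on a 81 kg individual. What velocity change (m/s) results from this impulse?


J = F * dt = 1856 * 0.077 = 142.9120 N*s
delta_v = J / m
delta_v = 142.9120 / 81
delta_v = 1.7643


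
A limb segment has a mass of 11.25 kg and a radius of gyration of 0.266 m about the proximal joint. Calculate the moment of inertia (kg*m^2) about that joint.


I = m * k^2
I = 11.25 * 0.266^2
k^2 = 0.0708
I = 0.7960


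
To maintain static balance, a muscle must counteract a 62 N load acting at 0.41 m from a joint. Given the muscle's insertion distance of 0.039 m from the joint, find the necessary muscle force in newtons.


F_muscle = W * d_load / d_muscle
F_muscle = 62 * 0.41 / 0.039
Numerator = 25.4200
F_muscle = 651.7949


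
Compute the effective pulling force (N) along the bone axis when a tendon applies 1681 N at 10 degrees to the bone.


F_eff = F_tendon * cos(theta)
theta = 10 deg = 0.1745 rad
cos(theta) = 0.9848
F_eff = 1681 * 0.9848
F_eff = 1655.4618


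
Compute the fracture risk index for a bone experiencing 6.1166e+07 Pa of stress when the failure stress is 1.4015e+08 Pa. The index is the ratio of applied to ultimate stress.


FRI = applied / ultimate
FRI = 6.1166e+07 / 1.4015e+08
FRI = 0.4364


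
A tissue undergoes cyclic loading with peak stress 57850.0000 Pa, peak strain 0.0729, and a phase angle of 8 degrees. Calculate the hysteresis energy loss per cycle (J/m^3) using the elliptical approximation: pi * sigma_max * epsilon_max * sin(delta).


E_loss = pi * sigma_max * epsilon_max * sin(delta)
delta = 8 deg = 0.1396 rad
sin(delta) = 0.1392
E_loss = pi * 57850.0000 * 0.0729 * 0.1392
E_loss = 1843.8945


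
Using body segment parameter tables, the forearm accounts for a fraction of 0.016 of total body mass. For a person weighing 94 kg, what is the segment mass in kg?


m_segment = body_mass * fraction
m_segment = 94 * 0.016
m_segment = 1.5040


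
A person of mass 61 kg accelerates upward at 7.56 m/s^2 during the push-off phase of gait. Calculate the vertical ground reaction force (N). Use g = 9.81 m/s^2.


GRF = m * (g + a)
GRF = 61 * (9.81 + 7.56)
GRF = 61 * 17.3700
GRF = 1059.5700


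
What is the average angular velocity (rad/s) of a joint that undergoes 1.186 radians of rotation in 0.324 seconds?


omega = delta_theta / delta_t
omega = 1.186 / 0.324
omega = 3.6605


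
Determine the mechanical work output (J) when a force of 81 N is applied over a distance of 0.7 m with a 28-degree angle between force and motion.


W = F * d * cos(theta)
theta = 28 deg = 0.4887 rad
cos(theta) = 0.8829
W = 81 * 0.7 * 0.8829
W = 50.0631


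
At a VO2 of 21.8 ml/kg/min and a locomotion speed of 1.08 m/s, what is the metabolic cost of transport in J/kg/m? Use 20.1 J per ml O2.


Power per kg = VO2 * 20.1 / 60
Power per kg = 21.8 * 20.1 / 60 = 7.3030 W/kg
Cost = power_per_kg / speed
Cost = 7.3030 / 1.08
Cost = 6.7620


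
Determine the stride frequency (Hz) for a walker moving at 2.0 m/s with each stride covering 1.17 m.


f = v / stride_length
f = 2.0 / 1.17
f = 1.7094


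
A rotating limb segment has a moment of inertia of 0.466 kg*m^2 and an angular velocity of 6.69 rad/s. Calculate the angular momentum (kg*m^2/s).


L = I * omega
L = 0.466 * 6.69
L = 3.1175


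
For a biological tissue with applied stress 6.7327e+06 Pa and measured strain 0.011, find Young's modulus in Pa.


E = stress / strain
E = 6.7327e+06 / 0.011
E = 6.1206e+08


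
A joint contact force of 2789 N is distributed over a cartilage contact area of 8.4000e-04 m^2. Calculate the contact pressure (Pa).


P = F / A
P = 2789 / 8.4000e-04
P = 3.3202e+06


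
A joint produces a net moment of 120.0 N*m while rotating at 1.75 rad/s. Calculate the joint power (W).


P = M * omega
P = 120.0 * 1.75
P = 210.0000


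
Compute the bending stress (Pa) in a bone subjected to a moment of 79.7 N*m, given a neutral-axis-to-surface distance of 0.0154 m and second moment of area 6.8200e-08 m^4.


sigma = M * c / I
sigma = 79.7 * 0.0154 / 6.8200e-08
M * c = 1.2274
sigma = 1.7997e+07


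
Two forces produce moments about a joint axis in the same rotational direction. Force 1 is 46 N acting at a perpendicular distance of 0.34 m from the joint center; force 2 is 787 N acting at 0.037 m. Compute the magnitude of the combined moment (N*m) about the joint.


M = F1 * d1 + F2 * d2
M = 46 * 0.34 + 787 * 0.037
M = 15.6400 + 29.1190
M = 44.7590


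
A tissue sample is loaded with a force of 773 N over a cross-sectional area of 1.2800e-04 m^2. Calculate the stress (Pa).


stress = F / A
stress = 773 / 1.2800e-04
stress = 6.0391e+06


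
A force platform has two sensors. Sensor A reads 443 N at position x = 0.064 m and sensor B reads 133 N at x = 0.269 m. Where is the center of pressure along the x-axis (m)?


COP_x = (F1*x1 + F2*x2) / (F1 + F2)
COP_x = (443*0.064 + 133*0.269) / (443 + 133)
Numerator = 64.1290
Denominator = 576
COP_x = 0.1113


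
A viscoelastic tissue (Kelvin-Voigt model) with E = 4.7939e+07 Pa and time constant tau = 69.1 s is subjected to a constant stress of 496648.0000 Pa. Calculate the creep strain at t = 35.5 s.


epsilon(t) = (sigma/E) * (1 - exp(-t/tau))
sigma/E = 496648.0000 / 4.7939e+07 = 0.0104
exp(-t/tau) = exp(-35.5 / 69.1) = 0.5982
epsilon = 0.0104 * (1 - 0.5982)
epsilon = 0.0042


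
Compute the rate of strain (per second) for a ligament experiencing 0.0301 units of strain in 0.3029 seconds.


strain_rate = delta_strain / delta_t
strain_rate = 0.0301 / 0.3029
strain_rate = 0.0994


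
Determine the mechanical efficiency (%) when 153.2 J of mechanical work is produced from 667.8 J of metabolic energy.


eta = (W_mech / E_meta) * 100
eta = (153.2 / 667.8) * 100
ratio = 0.2294
eta = 22.9410


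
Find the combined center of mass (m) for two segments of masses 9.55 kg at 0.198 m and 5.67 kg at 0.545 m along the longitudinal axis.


COM = (m1*x1 + m2*x2) / (m1 + m2)
COM = (9.55*0.198 + 5.67*0.545) / (9.55 + 5.67)
Numerator = 4.9811
Denominator = 15.2200
COM = 0.3273


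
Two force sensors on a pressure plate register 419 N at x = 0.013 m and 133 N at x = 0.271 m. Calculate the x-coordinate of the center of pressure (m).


COP_x = (F1*x1 + F2*x2) / (F1 + F2)
COP_x = (419*0.013 + 133*0.271) / (419 + 133)
Numerator = 41.4900
Denominator = 552
COP_x = 0.0752


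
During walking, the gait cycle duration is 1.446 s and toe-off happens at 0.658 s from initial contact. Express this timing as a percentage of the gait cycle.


pct = (event_time / cycle_time) * 100
pct = (0.658 / 1.446) * 100
ratio = 0.4550
pct = 45.5048


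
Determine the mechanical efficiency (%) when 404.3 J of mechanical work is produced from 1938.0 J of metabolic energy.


eta = (W_mech / E_meta) * 100
eta = (404.3 / 1938.0) * 100
ratio = 0.2086
eta = 20.8617


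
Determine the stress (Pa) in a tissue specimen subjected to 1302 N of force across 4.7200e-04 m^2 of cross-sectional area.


stress = F / A
stress = 1302 / 4.7200e-04
stress = 2.7585e+06


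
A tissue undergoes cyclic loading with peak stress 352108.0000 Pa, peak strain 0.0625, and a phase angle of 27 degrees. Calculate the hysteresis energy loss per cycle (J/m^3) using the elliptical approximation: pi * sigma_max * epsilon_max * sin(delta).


E_loss = pi * sigma_max * epsilon_max * sin(delta)
delta = 27 deg = 0.4712 rad
sin(delta) = 0.4540
E_loss = pi * 352108.0000 * 0.0625 * 0.4540
E_loss = 31387.1980


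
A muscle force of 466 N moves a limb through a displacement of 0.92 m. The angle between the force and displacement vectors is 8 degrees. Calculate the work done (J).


W = F * d * cos(theta)
theta = 8 deg = 0.1396 rad
cos(theta) = 0.9903
W = 466 * 0.92 * 0.9903
W = 424.5477


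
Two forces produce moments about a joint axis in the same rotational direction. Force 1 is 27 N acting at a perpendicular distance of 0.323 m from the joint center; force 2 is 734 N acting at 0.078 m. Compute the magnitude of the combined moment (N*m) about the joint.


M = F1 * d1 + F2 * d2
M = 27 * 0.323 + 734 * 0.078
M = 8.7210 + 57.2520
M = 65.9730


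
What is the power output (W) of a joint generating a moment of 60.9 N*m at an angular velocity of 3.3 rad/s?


P = M * omega
P = 60.9 * 3.3
P = 200.9700


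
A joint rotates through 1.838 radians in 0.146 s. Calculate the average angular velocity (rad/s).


omega = delta_theta / delta_t
omega = 1.838 / 0.146
omega = 12.5890


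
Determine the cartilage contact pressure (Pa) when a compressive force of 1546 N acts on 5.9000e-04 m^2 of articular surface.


P = F / A
P = 1546 / 5.9000e-04
P = 2.6203e+06


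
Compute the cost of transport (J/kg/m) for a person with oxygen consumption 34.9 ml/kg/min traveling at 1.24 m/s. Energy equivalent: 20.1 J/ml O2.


Power per kg = VO2 * 20.1 / 60
Power per kg = 34.9 * 20.1 / 60 = 11.6915 W/kg
Cost = power_per_kg / speed
Cost = 11.6915 / 1.24
Cost = 9.4286


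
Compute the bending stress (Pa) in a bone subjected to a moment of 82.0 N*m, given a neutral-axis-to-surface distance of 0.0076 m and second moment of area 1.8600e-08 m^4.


sigma = M * c / I
sigma = 82.0 * 0.0076 / 1.8600e-08
M * c = 0.6232
sigma = 3.3505e+07


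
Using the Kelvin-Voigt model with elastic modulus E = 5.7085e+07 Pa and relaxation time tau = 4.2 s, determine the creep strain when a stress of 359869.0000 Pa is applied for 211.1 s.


epsilon(t) = (sigma/E) * (1 - exp(-t/tau))
sigma/E = 359869.0000 / 5.7085e+07 = 0.0063
exp(-t/tau) = exp(-211.1 / 4.2) = 1.4843e-22
epsilon = 0.0063 * (1 - 1.4843e-22)
epsilon = 0.0063


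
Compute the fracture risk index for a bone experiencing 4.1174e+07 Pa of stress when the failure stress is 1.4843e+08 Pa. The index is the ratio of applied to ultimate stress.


FRI = applied / ultimate
FRI = 4.1174e+07 / 1.4843e+08
FRI = 0.2774


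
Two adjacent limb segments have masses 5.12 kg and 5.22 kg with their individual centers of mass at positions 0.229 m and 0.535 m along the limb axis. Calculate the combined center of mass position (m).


COM = (m1*x1 + m2*x2) / (m1 + m2)
COM = (5.12*0.229 + 5.22*0.535) / (5.12 + 5.22)
Numerator = 3.9652
Denominator = 10.3400
COM = 0.3835


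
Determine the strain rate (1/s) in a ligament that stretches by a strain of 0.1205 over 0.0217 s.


strain_rate = delta_strain / delta_t
strain_rate = 0.1205 / 0.0217
strain_rate = 5.5530


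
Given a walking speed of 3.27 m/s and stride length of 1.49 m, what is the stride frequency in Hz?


f = v / stride_length
f = 3.27 / 1.49
f = 2.1946


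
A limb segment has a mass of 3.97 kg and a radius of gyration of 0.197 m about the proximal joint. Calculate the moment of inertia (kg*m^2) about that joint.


I = m * k^2
I = 3.97 * 0.197^2
k^2 = 0.0388
I = 0.1541


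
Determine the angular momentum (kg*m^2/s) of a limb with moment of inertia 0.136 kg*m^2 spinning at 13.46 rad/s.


L = I * omega
L = 0.136 * 13.46
L = 1.8306


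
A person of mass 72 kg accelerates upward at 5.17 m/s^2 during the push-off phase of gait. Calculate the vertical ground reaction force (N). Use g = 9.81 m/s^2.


GRF = m * (g + a)
GRF = 72 * (9.81 + 5.17)
GRF = 72 * 14.9800
GRF = 1078.5600


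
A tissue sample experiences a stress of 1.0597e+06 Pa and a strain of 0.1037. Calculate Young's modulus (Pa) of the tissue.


E = stress / strain
E = 1.0597e+06 / 0.1037
E = 1.0219e+07


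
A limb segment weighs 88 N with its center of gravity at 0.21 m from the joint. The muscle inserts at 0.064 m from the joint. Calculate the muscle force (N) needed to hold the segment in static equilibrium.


F_muscle = W * d_load / d_muscle
F_muscle = 88 * 0.21 / 0.064
Numerator = 18.4800
F_muscle = 288.7500


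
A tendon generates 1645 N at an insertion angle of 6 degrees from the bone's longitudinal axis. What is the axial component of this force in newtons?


F_eff = F_tendon * cos(theta)
theta = 6 deg = 0.1047 rad
cos(theta) = 0.9945
F_eff = 1645 * 0.9945
F_eff = 1635.9885


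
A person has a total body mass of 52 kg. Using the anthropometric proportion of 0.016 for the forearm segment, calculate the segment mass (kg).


m_segment = body_mass * fraction
m_segment = 52 * 0.016
m_segment = 0.8320


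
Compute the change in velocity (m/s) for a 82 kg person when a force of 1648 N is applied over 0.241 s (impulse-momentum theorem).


J = F * dt = 1648 * 0.241 = 397.1680 N*s
delta_v = J / m
delta_v = 397.1680 / 82
delta_v = 4.8435


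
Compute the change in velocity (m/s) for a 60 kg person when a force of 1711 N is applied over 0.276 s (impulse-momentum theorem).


J = F * dt = 1711 * 0.276 = 472.2360 N*s
delta_v = J / m
delta_v = 472.2360 / 60
delta_v = 7.8706


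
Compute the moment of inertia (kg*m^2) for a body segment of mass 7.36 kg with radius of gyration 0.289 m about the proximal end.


I = m * k^2
I = 7.36 * 0.289^2
k^2 = 0.0835
I = 0.6147


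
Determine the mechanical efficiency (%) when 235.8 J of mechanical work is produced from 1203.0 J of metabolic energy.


eta = (W_mech / E_meta) * 100
eta = (235.8 / 1203.0) * 100
ratio = 0.1960
eta = 19.6010


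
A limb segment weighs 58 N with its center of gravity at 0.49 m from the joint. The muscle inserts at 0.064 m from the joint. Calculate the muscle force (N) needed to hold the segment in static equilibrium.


F_muscle = W * d_load / d_muscle
F_muscle = 58 * 0.49 / 0.064
Numerator = 28.4200
F_muscle = 444.0625


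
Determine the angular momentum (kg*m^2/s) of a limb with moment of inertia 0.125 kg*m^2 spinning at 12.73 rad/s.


L = I * omega
L = 0.125 * 12.73
L = 1.5913


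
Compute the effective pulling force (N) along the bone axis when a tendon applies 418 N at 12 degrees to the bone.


F_eff = F_tendon * cos(theta)
theta = 12 deg = 0.2094 rad
cos(theta) = 0.9781
F_eff = 418 * 0.9781
F_eff = 408.8657


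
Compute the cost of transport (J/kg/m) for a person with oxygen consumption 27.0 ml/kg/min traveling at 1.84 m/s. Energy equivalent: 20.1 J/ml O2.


Power per kg = VO2 * 20.1 / 60
Power per kg = 27.0 * 20.1 / 60 = 9.0450 W/kg
Cost = power_per_kg / speed
Cost = 9.0450 / 1.84
Cost = 4.9158


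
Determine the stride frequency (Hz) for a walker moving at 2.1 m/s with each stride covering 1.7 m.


f = v / stride_length
f = 2.1 / 1.7
f = 1.2353


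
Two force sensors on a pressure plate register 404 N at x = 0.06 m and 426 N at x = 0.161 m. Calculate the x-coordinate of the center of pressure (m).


COP_x = (F1*x1 + F2*x2) / (F1 + F2)
COP_x = (404*0.06 + 426*0.161) / (404 + 426)
Numerator = 92.8260
Denominator = 830
COP_x = 0.1118


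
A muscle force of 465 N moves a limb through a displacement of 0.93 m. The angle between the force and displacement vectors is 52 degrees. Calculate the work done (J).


W = F * d * cos(theta)
theta = 52 deg = 0.9076 rad
cos(theta) = 0.6157
W = 465 * 0.93 * 0.6157
W = 266.2428


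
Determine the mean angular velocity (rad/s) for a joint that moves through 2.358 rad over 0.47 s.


omega = delta_theta / delta_t
omega = 2.358 / 0.47
omega = 5.0170


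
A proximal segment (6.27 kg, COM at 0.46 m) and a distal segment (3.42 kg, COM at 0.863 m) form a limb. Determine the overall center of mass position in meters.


COM = (m1*x1 + m2*x2) / (m1 + m2)
COM = (6.27*0.46 + 3.42*0.863) / (6.27 + 3.42)
Numerator = 5.8357
Denominator = 9.6900
COM = 0.6022


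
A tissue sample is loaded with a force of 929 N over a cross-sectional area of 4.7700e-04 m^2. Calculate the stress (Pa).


stress = F / A
stress = 929 / 4.7700e-04
stress = 1.9476e+06


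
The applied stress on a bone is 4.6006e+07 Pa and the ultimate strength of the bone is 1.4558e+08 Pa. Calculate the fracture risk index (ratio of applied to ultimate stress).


FRI = applied / ultimate
FRI = 4.6006e+07 / 1.4558e+08
FRI = 0.3160


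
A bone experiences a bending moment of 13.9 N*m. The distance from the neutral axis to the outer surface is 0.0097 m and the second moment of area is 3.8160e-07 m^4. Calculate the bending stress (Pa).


sigma = M * c / I
sigma = 13.9 * 0.0097 / 3.8160e-07
M * c = 0.1348
sigma = 353328.0922


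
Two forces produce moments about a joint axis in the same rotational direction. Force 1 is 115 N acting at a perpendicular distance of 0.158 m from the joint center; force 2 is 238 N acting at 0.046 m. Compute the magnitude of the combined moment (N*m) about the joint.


M = F1 * d1 + F2 * d2
M = 115 * 0.158 + 238 * 0.046
M = 18.1700 + 10.9480
M = 29.1180


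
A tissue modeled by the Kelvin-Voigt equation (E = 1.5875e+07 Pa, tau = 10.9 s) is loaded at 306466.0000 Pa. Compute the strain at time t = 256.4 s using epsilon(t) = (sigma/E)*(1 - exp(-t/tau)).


epsilon(t) = (sigma/E) * (1 - exp(-t/tau))
sigma/E = 306466.0000 / 1.5875e+07 = 0.0193
exp(-t/tau) = exp(-256.4 / 10.9) = 6.0830e-11
epsilon = 0.0193 * (1 - 6.0830e-11)
epsilon = 0.0193


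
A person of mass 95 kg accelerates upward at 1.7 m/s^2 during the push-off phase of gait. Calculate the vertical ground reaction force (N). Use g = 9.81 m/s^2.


GRF = m * (g + a)
GRF = 95 * (9.81 + 1.7)
GRF = 95 * 11.5100
GRF = 1093.4500


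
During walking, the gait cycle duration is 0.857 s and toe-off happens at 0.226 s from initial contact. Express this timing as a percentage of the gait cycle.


pct = (event_time / cycle_time) * 100
pct = (0.226 / 0.857) * 100
ratio = 0.2637
pct = 26.3711


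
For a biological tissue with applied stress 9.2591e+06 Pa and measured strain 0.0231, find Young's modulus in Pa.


E = stress / strain
E = 9.2591e+06 / 0.0231
E = 4.0083e+08


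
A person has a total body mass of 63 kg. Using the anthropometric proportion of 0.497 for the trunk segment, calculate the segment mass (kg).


m_segment = body_mass * fraction
m_segment = 63 * 0.497
m_segment = 31.3110


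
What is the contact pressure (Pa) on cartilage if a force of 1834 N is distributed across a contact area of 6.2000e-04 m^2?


P = F / A
P = 1834 / 6.2000e-04
P = 2.9581e+06


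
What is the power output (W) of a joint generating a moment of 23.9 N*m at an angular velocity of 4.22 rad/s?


P = M * omega
P = 23.9 * 4.22
P = 100.8580


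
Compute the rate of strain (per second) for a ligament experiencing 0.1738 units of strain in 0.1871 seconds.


strain_rate = delta_strain / delta_t
strain_rate = 0.1738 / 0.1871
strain_rate = 0.9289


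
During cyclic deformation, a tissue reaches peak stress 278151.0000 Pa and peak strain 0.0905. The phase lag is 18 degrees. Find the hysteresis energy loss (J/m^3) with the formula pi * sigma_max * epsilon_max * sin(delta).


E_loss = pi * sigma_max * epsilon_max * sin(delta)
delta = 18 deg = 0.3142 rad
sin(delta) = 0.3090
E_loss = pi * 278151.0000 * 0.0905 * 0.3090
E_loss = 24437.7626


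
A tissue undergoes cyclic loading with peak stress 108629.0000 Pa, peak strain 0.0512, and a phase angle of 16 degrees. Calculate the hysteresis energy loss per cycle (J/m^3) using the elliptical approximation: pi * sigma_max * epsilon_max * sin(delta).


E_loss = pi * sigma_max * epsilon_max * sin(delta)
delta = 16 deg = 0.2793 rad
sin(delta) = 0.2756
E_loss = pi * 108629.0000 * 0.0512 * 0.2756
E_loss = 4816.1909


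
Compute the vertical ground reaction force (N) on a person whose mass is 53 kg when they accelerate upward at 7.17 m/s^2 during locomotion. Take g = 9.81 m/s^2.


GRF = m * (g + a)
GRF = 53 * (9.81 + 7.17)
GRF = 53 * 16.9800
GRF = 899.9400


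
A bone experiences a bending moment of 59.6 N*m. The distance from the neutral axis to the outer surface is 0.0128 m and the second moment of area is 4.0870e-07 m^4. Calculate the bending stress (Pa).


sigma = M * c / I
sigma = 59.6 * 0.0128 / 4.0870e-07
M * c = 0.7629
sigma = 1.8666e+06


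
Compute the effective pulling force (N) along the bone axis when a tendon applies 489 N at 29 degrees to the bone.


F_eff = F_tendon * cos(theta)
theta = 29 deg = 0.5061 rad
cos(theta) = 0.8746
F_eff = 489 * 0.8746
F_eff = 427.6890


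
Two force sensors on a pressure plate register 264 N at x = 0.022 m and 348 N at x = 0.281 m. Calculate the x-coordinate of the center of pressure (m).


COP_x = (F1*x1 + F2*x2) / (F1 + F2)
COP_x = (264*0.022 + 348*0.281) / (264 + 348)
Numerator = 103.5960
Denominator = 612
COP_x = 0.1693


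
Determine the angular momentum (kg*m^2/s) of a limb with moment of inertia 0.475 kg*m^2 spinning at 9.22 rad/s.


L = I * omega
L = 0.475 * 9.22
L = 4.3795


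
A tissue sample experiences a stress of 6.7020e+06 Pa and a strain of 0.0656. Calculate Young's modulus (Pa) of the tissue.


E = stress / strain
E = 6.7020e+06 / 0.0656
E = 1.0216e+08


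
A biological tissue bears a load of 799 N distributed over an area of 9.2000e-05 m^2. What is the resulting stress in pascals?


stress = F / A
stress = 799 / 9.2000e-05
stress = 8.6848e+06


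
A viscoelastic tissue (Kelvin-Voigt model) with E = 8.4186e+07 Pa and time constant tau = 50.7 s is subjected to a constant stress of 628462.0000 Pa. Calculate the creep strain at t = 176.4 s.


epsilon(t) = (sigma/E) * (1 - exp(-t/tau))
sigma/E = 628462.0000 / 8.4186e+07 = 0.0075
exp(-t/tau) = exp(-176.4 / 50.7) = 0.0308
epsilon = 0.0075 * (1 - 0.0308)
epsilon = 0.0072


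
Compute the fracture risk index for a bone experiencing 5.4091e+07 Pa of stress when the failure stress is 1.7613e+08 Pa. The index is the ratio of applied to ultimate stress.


FRI = applied / ultimate
FRI = 5.4091e+07 / 1.7613e+08
FRI = 0.3071


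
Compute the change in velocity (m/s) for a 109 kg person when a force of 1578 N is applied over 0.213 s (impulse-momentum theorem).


J = F * dt = 1578 * 0.213 = 336.1140 N*s
delta_v = J / m
delta_v = 336.1140 / 109
delta_v = 3.0836


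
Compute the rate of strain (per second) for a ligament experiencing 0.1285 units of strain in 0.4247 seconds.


strain_rate = delta_strain / delta_t
strain_rate = 0.1285 / 0.4247
strain_rate = 0.3026


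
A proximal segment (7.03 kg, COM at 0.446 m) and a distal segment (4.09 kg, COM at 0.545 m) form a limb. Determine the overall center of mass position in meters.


COM = (m1*x1 + m2*x2) / (m1 + m2)
COM = (7.03*0.446 + 4.09*0.545) / (7.03 + 4.09)
Numerator = 5.3644
Denominator = 11.1200
COM = 0.4824


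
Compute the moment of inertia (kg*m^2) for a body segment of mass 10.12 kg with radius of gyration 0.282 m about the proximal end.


I = m * k^2
I = 10.12 * 0.282^2
k^2 = 0.0795
I = 0.8048


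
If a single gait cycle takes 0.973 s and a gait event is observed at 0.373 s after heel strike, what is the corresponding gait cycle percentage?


pct = (event_time / cycle_time) * 100
pct = (0.373 / 0.973) * 100
ratio = 0.3834
pct = 38.3350


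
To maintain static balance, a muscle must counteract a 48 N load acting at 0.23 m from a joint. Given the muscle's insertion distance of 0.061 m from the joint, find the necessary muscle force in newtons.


F_muscle = W * d_load / d_muscle
F_muscle = 48 * 0.23 / 0.061
Numerator = 11.0400
F_muscle = 180.9836


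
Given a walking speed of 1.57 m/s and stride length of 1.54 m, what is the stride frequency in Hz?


f = v / stride_length
f = 1.57 / 1.54
f = 1.0195


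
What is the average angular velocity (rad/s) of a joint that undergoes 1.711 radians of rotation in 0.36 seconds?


omega = delta_theta / delta_t
omega = 1.711 / 0.36
omega = 4.7528


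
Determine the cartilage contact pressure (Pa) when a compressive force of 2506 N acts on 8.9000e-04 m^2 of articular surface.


P = F / A
P = 2506 / 8.9000e-04
P = 2.8157e+06


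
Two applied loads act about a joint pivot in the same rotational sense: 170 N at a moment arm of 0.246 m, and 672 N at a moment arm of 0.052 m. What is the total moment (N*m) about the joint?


M = F1 * d1 + F2 * d2
M = 170 * 0.246 + 672 * 0.052
M = 41.8200 + 34.9440
M = 76.7640


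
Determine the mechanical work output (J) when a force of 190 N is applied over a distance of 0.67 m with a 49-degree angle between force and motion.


W = F * d * cos(theta)
theta = 49 deg = 0.8552 rad
cos(theta) = 0.6561
W = 190 * 0.67 * 0.6561
W = 83.5163


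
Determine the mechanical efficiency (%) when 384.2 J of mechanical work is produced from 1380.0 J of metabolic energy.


eta = (W_mech / E_meta) * 100
eta = (384.2 / 1380.0) * 100
ratio = 0.2784
eta = 27.8406


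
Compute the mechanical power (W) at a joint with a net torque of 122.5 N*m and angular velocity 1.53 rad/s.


P = M * omega
P = 122.5 * 1.53
P = 187.4250


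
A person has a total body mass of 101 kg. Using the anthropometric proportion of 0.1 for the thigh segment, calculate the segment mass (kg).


m_segment = body_mass * fraction
m_segment = 101 * 0.1
m_segment = 10.1000


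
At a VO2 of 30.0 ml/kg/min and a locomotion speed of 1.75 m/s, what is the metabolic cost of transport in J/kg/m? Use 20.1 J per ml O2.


Power per kg = VO2 * 20.1 / 60
Power per kg = 30.0 * 20.1 / 60 = 10.0500 W/kg
Cost = power_per_kg / speed
Cost = 10.0500 / 1.75
Cost = 5.7429


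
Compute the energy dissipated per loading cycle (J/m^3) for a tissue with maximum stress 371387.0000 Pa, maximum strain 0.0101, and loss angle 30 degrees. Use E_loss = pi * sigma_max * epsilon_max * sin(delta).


E_loss = pi * sigma_max * epsilon_max * sin(delta)
delta = 30 deg = 0.5236 rad
sin(delta) = 0.5000
E_loss = pi * 371387.0000 * 0.0101 * 0.5000
E_loss = 5892.0707


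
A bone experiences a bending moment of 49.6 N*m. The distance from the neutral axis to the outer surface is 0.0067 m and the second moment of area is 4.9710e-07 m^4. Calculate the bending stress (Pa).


sigma = M * c / I
sigma = 49.6 * 0.0067 / 4.9710e-07
M * c = 0.3323
sigma = 668517.4009


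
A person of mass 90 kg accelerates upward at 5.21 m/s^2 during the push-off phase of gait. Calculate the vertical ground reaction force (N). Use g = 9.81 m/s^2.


GRF = m * (g + a)
GRF = 90 * (9.81 + 5.21)
GRF = 90 * 15.0200
GRF = 1351.8000


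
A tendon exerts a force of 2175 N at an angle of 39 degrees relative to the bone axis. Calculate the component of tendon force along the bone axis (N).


F_eff = F_tendon * cos(theta)
theta = 39 deg = 0.6807 rad
cos(theta) = 0.7771
F_eff = 2175 * 0.7771
F_eff = 1690.2925


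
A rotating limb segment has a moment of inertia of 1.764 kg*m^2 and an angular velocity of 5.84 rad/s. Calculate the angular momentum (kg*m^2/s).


L = I * omega
L = 1.764 * 5.84
L = 10.3018


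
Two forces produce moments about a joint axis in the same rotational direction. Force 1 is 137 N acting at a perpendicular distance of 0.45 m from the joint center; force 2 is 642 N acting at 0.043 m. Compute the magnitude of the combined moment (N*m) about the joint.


M = F1 * d1 + F2 * d2
M = 137 * 0.45 + 642 * 0.043
M = 61.6500 + 27.6060
M = 89.2560


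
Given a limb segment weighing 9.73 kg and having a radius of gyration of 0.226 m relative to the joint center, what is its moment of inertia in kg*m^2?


I = m * k^2
I = 9.73 * 0.226^2
k^2 = 0.0511
I = 0.4970
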